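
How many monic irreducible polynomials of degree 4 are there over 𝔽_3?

18

x^(3^4) − x is the product of all monic irreducibles of degree dividing 4; Möbius inversion gives N = (1/4) Σ μ(4/d)·3^d.
Divisors of 4: 1, 2, 4; μ(4/d) for each: 0, -1, 1.
Σ = − 3^2 + 3^4 = 72.
N = 72/4 = 18.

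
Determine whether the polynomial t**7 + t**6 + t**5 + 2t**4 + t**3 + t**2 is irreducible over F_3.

Write f(t) = t**7 + t**6 + t**5 + 2t**4 + t**3 + t**2.
Check for roots in F_3: f(0) = 0 → root; f(1) = 1; f(2) = 1.
f(0) = 0, so (t) divides f(t); f is reducible.

No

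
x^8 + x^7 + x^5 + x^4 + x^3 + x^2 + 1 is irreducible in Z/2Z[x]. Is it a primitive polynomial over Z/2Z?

No

Write f(x) = x^8 + x^7 + x^5 + x^4 + x^3 + x^2 + 1.
|GF(2^8)^×| = 2^8 − 1 = 255. Prime factorization: 255 = 3·5·17.
f is primitive ⇔ x has order 255 in GF(2)[x]/(f), i.e. x^(255/q) ≠ 1 for each prime q | 255.
x^(85) mod f = 1
x^(51) mod f = x^7 + x^6 + x^2 + 1.
x^(15) mod f = x^7 + x^4 + x^2.
Since x^(85) = 1, the order of x divides 85 < 255; not primitive.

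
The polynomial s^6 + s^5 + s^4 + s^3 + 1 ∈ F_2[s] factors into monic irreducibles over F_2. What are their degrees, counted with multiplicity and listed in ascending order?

Write g(s) = s^6 + s^5 + s^4 + s^3 + 1.
Roots in F_2: g(0) = 1; g(1) = 1.
Complete factorization: g(s) = (s^2 + s + 1)·(s^4 + s + 1).
Factor degrees with multiplicity: 2 + 4 = 6.

2, 4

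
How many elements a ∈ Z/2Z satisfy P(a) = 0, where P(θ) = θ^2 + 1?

1

Evaluate at each of the 2 elements of Z/2Z:
P(0) = 1; P(1) = 0 → root.
Roots: {1}.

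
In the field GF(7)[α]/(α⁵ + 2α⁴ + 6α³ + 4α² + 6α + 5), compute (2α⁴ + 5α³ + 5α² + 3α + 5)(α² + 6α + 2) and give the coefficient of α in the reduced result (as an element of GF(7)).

Multiply in GF(7)[α]: (2α⁴ + 5α³ + 5α² + 3α + 5)·(α² + 6α + 2) = 2α⁶ + 3α⁵ + 4α⁴ + α³ + 5α² + α + 3.
Reduce using α⁵ ≡ 5α⁴ + α³ + 3α² + α + 2 (mod α⁵ + 2α⁴ + 6α³ + 4α² + 6α + 5).
Reduced: α⁴ + 6α³ + 4α² + 4α + 1.

4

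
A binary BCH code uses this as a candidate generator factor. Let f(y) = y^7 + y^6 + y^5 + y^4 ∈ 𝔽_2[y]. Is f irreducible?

Check for roots in 𝔽_2: f(0) = 0 → root; f(1) = 0 → root.
f(0) = 0, so (y) divides f(y); f is reducible.

No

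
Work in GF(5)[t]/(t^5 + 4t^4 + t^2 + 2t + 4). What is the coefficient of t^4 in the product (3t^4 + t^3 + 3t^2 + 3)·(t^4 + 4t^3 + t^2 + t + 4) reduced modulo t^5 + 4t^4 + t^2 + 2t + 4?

1

Multiply in GF(5)[t]: (3t^4 + t^3 + 3t^2 + 3)·(t^4 + 4t^3 + t^2 + t + 4) = 3t^8 + 3t^7 + t^5 + 4t^4 + 4t^3 + 3t + 2.
Reduce using t^5 ≡ t^4 + 4t^2 + 3t + 1 (mod t^5 + 4t^4 + t^2 + 2t + 4).
Reduced: t^4 + 4t^3 + t + 1.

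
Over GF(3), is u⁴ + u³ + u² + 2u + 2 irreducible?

Yes

Write m(u) = u⁴ + u³ + u² + 2u + 2.
Check for roots in GF(3): m(0) = 2; m(1) = 1; m(2) = 1.
No roots, so no linear factors.
Monic irreducibles of degree 2 over GF(3): u² + 1, u² + u + 2, u² + 2u + 2.
None of them divide m (all give nonzero remainder).
No irreducible factor of degree ≤ 2 exists, so m is irreducible over GF(3).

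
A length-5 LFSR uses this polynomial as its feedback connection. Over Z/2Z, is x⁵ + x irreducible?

Write m(x) = x⁵ + x.
Check for roots in Z/2Z: m(0) = 0 → root; m(1) = 0 → root.
m(0) = 0, so (x) divides m(x); m is reducible.

No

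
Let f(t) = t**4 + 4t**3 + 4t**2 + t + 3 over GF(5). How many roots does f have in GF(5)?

0

Evaluate at each of the 5 elements of GF(5):
f(0) = 3; f(1) = 3; f(2) = 4; f(3) = 1; f(4) = 3.
No element is a root.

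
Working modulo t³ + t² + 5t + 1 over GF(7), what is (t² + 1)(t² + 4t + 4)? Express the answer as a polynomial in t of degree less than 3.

Multiply in GF(7)[t]: (t² + 1)·(t² + 4t + 4) = t⁴ + 4t³ + 5t² + 4t + 4.
Reduce using t³ ≡ 6t² + 2t + 6 (mod t³ + t² + 5t + 1).
Reduced: 4t² + 2t + 1.

4t^2 + 2t + 1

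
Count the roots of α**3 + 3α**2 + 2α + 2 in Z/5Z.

Write g(α) = α**3 + 3α**2 + 2α + 2.
Evaluate at each of the 5 elements of Z/5Z:
g(0) = 2; g(1) = 3; g(2) = 1; g(3) = 2; g(4) = 2.
No element is a root.

0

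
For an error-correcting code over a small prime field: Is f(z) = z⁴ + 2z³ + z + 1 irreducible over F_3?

Yes

Check for roots in F_3: f(0) = 1; f(1) = 2; f(2) = 2.
No roots, so no linear factors.
Monic irreducibles of degree 2 over GF(3): z² + 1, z² + z + 2, z² + 2z + 2.
None of them divide f (all give nonzero remainder).
No irreducible factor of degree ≤ 2 exists, so f is irreducible over GF(3).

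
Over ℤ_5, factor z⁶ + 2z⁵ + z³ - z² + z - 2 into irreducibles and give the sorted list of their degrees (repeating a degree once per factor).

Write g(z) = z⁶ + 2z⁵ + z³ - z² + z - 2.
Roots in ℤ_5: g(0) = 3; g(1) = 2; g(2) = 2; g(3) = 4; g(4) = 4.
Complete factorization: g(z) = (z⁶ + 2z⁵ + z³ - z² + z - 2).
Factor degrees with multiplicity: 6 = 6.

6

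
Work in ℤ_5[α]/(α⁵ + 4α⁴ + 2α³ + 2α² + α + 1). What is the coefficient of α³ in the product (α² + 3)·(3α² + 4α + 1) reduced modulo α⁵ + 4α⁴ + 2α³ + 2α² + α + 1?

4

Multiply in ℤ_5[α]: (α² + 3)·(3α² + 4α + 1) = 3α⁴ + 4α³ + 2α + 3.
Reduced: 3α⁴ + 4α³ + 2α + 3.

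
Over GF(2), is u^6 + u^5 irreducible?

No

Write m(u) = u^6 + u^5.
Check for roots in GF(2): m(0) = 0 → root; m(1) = 0 → root.
m(0) = 0, so (u) divides m(u); m is reducible.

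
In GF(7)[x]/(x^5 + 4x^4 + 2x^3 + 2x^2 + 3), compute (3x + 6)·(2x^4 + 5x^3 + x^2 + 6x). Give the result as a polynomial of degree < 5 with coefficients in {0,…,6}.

Multiply in GF(7)[x]: (3x + 6)·(2x^4 + 5x^3 + x^2 + 6x) = 6x^5 + 6x^4 + 5x^3 + 3x^2 + x.
Reduce using x^5 ≡ 3x^4 + 5x^3 + 5x^2 + 4 (mod x^5 + 4x^4 + 2x^3 + 2x^2 + 3).
Reduced: 3x^4 + 5x^2 + x + 3.

3x^4 + 5x^2 + x + 3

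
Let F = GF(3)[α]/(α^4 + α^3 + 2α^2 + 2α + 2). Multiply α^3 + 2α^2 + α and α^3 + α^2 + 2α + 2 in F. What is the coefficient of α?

Multiply in GF(3)[α]: (α^3 + 2α^2 + α)·(α^3 + α^2 + 2α + 2) = α^6 + 2α^4 + α^3 + 2α.
Reduce using α^4 ≡ 2α^3 + α^2 + α + 1 (mod α^4 + α^3 + 2α^2 + 2α + 2).
Reduced: α^2 + 2α + 1.

2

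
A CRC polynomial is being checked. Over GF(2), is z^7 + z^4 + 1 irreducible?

Write h(z) = z^7 + z^4 + 1.
Check for roots in GF(2): h(0) = 1; h(1) = 1.
No roots, so no linear factors.
Monic irreducibles of degree 2 over GF(2): z^2 + z + 1.
None of them divide h (all give nonzero remainder).
Monic irreducibles of degree 3 over GF(2): z^3 + z + 1, z^3 + z^2 + 1.
None of them divide h (all give nonzero remainder).
No irreducible factor of degree ≤ 3 exists, so h is irreducible over GF(2).

Yes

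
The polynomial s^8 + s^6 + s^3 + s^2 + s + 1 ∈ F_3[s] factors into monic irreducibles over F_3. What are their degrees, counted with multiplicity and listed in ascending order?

1, 2, 2, 3

Write f(s) = s^8 + s^6 + s^3 + s^2 + s + 1.
Roots in F_3: f(0) = 1; f(1) = 0 → root; f(2) = 2.
Linear factors from roots: (s - 1).
Complete factorization: f(s) = (s - 1)·(s^2 + 1)·(s^2 - s - 1)·(s^3 - s^2 + s + 1).
Factor degrees with multiplicity: 1 + 2 + 2 + 3 = 8.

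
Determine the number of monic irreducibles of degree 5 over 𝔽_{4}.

By the necklace-counting formula, N_4(5) = (1/5) Σ_{d|5} μ(5/d)·4^d.
Divisors of 5: 1, 5; μ(5/d) for each: -1, 1.
Σ = − 4^1 + 4^5 = 1020.
N = 1020/5 = 204.

204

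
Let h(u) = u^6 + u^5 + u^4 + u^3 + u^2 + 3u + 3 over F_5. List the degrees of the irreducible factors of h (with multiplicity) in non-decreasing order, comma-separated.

6

Roots in F_5: h(0) = 3; h(1) = 1; h(2) = 3; h(3) = 1; h(4) = 1.
Complete factorization: h(u) = (u^6 + u^5 + u^4 + u^3 + u^2 + 3u + 3).
Factor degrees with multiplicity: 6 = 6.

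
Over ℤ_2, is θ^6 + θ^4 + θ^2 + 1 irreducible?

Write f(θ) = θ^6 + θ^4 + θ^2 + 1.
Check for roots in ℤ_2: f(0) = 1; f(1) = 0 → root.
f(1) = 0, so (θ − 1) divides f(θ); f is reducible.

No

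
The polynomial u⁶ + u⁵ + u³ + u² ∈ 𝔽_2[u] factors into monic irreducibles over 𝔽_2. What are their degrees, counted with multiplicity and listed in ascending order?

Write g(u) = u⁶ + u⁵ + u³ + u².
Roots in 𝔽_2: g(0) = 0 → root; g(1) = 0 → root.
Linear factors from roots: (u), (u + 1).
Complete factorization: g(u) = (u)^2·(u + 1)^2·(u² + u + 1).
Factor degrees with multiplicity: 1 + 1 + 1 + 1 + 2 = 6.

1, 1, 1, 1, 2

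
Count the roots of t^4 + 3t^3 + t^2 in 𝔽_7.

1

Write g(t) = t^4 + 3t^3 + t^2.
Evaluate at each of the 7 elements of 𝔽_7:
g(0) = 0 → root; g(1) = 5; g(2) = 2; g(3) = 3; g(4) = 2; g(5) = 3; g(6) = 6.
Roots: {0}.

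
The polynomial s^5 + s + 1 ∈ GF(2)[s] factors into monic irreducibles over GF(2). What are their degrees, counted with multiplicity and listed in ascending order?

2, 3

Write f(s) = s^5 + s + 1.
Roots in GF(2): f(0) = 1; f(1) = 1.
Complete factorization: f(s) = (s^2 + s + 1)·(s^3 + s^2 + 1).
Factor degrees with multiplicity: 2 + 3 = 5.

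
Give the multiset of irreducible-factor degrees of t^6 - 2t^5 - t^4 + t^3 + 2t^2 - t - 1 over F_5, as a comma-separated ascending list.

Write f(t) = t^6 - 2t^5 - t^4 + t^3 + 2t^2 - t - 1.
Roots in F_5: f(0) = 4; f(1) = 4; f(2) = 2; f(3) = 3; f(4) = 3.
Complete factorization: f(t) = (t^6 - 2t^5 - t^4 + t^3 + 2t^2 - t - 1).
Factor degrees with multiplicity: 6 = 6.

6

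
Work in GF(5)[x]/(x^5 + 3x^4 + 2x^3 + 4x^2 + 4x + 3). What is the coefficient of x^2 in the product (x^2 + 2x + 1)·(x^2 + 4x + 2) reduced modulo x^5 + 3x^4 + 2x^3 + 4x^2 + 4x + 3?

Multiply in GF(5)[x]: (x^2 + 2x + 1)·(x^2 + 4x + 2) = x^4 + x^3 + x^2 + 3x + 2.
Reduced: x^4 + x^3 + x^2 + 3x + 2.

1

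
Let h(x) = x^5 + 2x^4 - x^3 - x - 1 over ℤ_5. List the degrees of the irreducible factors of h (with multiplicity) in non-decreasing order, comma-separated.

1, 2, 2

Roots in ℤ_5: h(0) = 4; h(1) = 0 → root; h(2) = 3; h(3) = 4; h(4) = 2.
Linear factors from roots: (x - 1).
Complete factorization: h(x) = (x - 1)·(x^2 + x + 2)·(x^2 + 2x - 2).
Factor degrees with multiplicity: 1 + 2 + 2 = 5.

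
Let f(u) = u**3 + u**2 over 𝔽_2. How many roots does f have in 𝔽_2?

Evaluate at each of the 2 elements of 𝔽_2:
f(0) = 0 → root; f(1) = 0 → root.
Roots: {0, 1}.

2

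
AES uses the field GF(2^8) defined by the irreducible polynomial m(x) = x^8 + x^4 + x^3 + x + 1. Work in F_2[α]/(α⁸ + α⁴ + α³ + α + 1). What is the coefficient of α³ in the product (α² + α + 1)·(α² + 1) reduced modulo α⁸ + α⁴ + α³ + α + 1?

1

Multiply in F_2[α]: (α² + α + 1)·(α² + 1) = α⁴ + α³ + α + 1.
Reduced: α⁴ + α³ + α + 1.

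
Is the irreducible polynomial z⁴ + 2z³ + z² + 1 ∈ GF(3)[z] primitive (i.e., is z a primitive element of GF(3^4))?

Write f(z) = z⁴ + 2z³ + z² + 1.
|GF(3^4)^×| = 3^4 − 1 = 80. Prime factorization: 80 = 2^4·5.
f is primitive ⇔ z has order 80 in GF(3)[z]/(f), i.e. z^(80/q) ≠ 1 for each prime q | 80.
z^(40) mod f = 1
z^(16) mod f = z³ + z² + 2z.
Since z^(40) = 1, the order of z divides 40 < 80; not primitive.

No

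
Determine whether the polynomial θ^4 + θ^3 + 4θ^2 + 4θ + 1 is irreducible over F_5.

Write m(θ) = θ^4 + θ^3 + 4θ^2 + 4θ + 1.
Check for roots in F_5: m(0) = 1; m(1) = 1; m(2) = 4; m(3) = 2; m(4) = 1.
No roots, so no linear factors.
Degree-2 irreducible divisors: test the 10 monic irreducibles of degree 2 over GF(5).
None of them divide m (all give nonzero remainder).
No irreducible factor of degree ≤ 2 exists, so m is irreducible over GF(5).

Yes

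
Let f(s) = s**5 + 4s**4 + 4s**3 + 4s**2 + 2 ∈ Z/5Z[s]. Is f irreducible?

No

Check for roots in Z/5Z: f(0) = 2; f(1) = 0 → root; f(2) = 1; f(3) = 3; f(4) = 0 → root.
f(1) = 0, so (s − 1) divides f(s); f is reducible.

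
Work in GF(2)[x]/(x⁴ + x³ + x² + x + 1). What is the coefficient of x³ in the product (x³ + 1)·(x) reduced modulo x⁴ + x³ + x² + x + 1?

Multiply in GF(2)[x]: (x³ + 1)·(x) = x⁴ + x.
Reduce using x⁴ ≡ x³ + x² + x + 1 (mod x⁴ + x³ + x² + x + 1).
Reduced: x³ + x² + 1.

1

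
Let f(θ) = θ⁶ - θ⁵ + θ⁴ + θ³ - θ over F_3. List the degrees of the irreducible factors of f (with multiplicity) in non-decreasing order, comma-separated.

1, 1, 2, 2

Roots in F_3: f(0) = 0 → root; f(1) = 1; f(2) = 0 → root.
Linear factors from roots: (θ), (θ + 1).
Complete factorization: f(θ) = (θ)·(θ + 1)·(θ² + 1)·(θ² + θ - 1).
Factor degrees with multiplicity: 1 + 1 + 2 + 2 = 6.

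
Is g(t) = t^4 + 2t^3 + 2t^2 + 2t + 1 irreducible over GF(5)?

Check for roots in GF(5): g(0) = 1; g(1) = 3; g(2) = 0 → root; g(3) = 0 → root; g(4) = 0 → root.
g(2) = 0, so (t − 2) divides g(t); g is reducible.

No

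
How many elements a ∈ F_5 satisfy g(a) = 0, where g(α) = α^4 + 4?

Evaluate at each of the 5 elements of F_5:
g(0) = 4; g(1) = 0 → root; g(2) = 0 → root; g(3) = 0 → root; g(4) = 0 → root.
Roots: {1, 2, 3, 4}.

4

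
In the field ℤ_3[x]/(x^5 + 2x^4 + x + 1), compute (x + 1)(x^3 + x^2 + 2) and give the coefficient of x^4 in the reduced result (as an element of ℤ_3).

Multiply in ℤ_3[x]: (x + 1)·(x^3 + x^2 + 2) = x^4 + 2x^3 + x^2 + 2x + 2.
Reduced: x^4 + 2x^3 + x^2 + 2x + 2.

1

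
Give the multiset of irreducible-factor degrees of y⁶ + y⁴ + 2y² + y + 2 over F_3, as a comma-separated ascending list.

6

Write h(y) = y⁶ + y⁴ + 2y² + y + 2.
Roots in F_3: h(0) = 2; h(1) = 1; h(2) = 2.
Complete factorization: h(y) = (y⁶ + y⁴ + 2y² + y + 2).
Factor degrees with multiplicity: 6 = 6.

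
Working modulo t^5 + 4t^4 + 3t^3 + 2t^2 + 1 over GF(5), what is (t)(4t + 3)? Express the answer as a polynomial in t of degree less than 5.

Multiply in GF(5)[t]: (t)·(4t + 3) = 4t^2 + 3t.
Reduced: 4t^2 + 3t.

4t^2 + 3t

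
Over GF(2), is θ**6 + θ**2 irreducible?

No

Write f(θ) = θ**6 + θ**2.
Check for roots in GF(2): f(0) = 0 → root; f(1) = 0 → root.
f(0) = 0, so (θ) divides f(θ); f is reducible.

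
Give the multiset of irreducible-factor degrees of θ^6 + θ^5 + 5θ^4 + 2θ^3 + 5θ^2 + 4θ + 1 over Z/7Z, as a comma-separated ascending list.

Write f(θ) = θ^6 + θ^5 + 5θ^4 + 2θ^3 + 5θ^2 + 4θ + 1.
Complete factorization: f(θ) = (θ^6 + θ^5 + 5θ^4 + 2θ^3 + 5θ^2 + 4θ + 1).
Factor degrees with multiplicity: 6 = 6.

6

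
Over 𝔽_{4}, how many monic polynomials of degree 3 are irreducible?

20

By the necklace-counting formula, N_4(3) = (1/3) Σ_{d|3} μ(3/d)·4^d.
Divisors of 3: 1, 3; μ(3/d) for each: -1, 1.
Σ = − 4^1 + 4^3 = 60.
N = 60/3 = 20.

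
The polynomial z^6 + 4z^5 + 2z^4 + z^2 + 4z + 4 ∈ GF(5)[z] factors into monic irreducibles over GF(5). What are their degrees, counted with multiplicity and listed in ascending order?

Write h(z) = z^6 + 4z^5 + 2z^4 + z^2 + 4z + 4.
Roots in GF(5): h(0) = 4; h(1) = 1; h(2) = 0 → root; h(3) = 3; h(4) = 0 → root.
Linear factors from roots: (z + 3), (z + 1).
Complete factorization: h(z) = (z + 1)·(z + 3)·(z^4 + 4z^2 + 4z + 3).
Factor degrees with multiplicity: 1 + 1 + 4 = 6.

1, 1, 4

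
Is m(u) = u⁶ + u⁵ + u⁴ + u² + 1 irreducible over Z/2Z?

Check for roots in Z/2Z: m(0) = 1; m(1) = 1.
No roots, so no linear factors.
Monic irreducibles of degree 2 over GF(2): u² + u + 1.
None of them divide m (all give nonzero remainder).
Monic irreducibles of degree 3 over GF(2): u³ + u + 1, u³ + u² + 1.
None of them divide m (all give nonzero remainder).
No irreducible factor of degree ≤ 3 exists, so m is irreducible over GF(2).

Yes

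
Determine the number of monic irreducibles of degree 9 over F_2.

56

Gauss's count: N_{2}(9) = (1/9) Σ_{d|9} μ(9/d)·2^d.
Divisors of 9: 1, 3, 9; μ(9/d) for each: 0, -1, 1.
Σ = − 2^3 + 2^9 = 504.
N = 504/9 = 56.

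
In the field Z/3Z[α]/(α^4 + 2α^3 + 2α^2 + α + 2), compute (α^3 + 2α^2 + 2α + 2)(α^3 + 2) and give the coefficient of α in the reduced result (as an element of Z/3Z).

Multiply in Z/3Z[α]: (α^3 + 2α^2 + 2α + 2)·(α^3 + 2) = α^6 + 2α^5 + 2α^4 + α^3 + α^2 + α + 1.
Reduce using α^4 ≡ α^3 + α^2 + 2α + 1 (mod α^4 + 2α^3 + 2α^2 + α + 2).
Reduced: 2α^2 + α + 1.

1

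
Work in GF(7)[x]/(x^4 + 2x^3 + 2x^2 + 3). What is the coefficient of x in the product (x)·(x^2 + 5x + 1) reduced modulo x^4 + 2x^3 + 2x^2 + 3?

1

Multiply in GF(7)[x]: (x)·(x^2 + 5x + 1) = x^3 + 5x^2 + x.
Reduced: x^3 + 5x^2 + x.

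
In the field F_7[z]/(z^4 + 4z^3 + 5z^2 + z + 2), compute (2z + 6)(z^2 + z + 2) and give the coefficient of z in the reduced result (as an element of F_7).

3

Multiply in F_7[z]: (2z + 6)·(z^2 + z + 2) = 2z^3 + z^2 + 3z + 5.
Reduced: 2z^3 + z^2 + 3z + 5.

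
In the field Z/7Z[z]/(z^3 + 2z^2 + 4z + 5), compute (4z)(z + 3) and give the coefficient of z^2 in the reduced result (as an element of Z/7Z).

4

Multiply in Z/7Z[z]: (4z)·(z + 3) = 4z^2 + 5z.
Reduced: 4z^2 + 5z.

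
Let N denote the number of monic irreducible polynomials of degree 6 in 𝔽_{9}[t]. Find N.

88440

x^(9^6) − x is the product of all monic irreducibles of degree dividing 6; Möbius inversion gives N = (1/6) Σ μ(6/d)·9^d.
Divisors of 6: 1, 2, 3, 6; μ(6/d) for each: 1, -1, -1, 1.
Σ = 9^1 − 9^2 − 9^3 + 9^6 = 530640.
N = 530640/6 = 88440.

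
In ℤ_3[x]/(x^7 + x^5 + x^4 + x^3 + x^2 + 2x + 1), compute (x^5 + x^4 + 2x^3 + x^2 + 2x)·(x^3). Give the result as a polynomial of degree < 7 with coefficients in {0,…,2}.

x^6 + 2x^5 + x^3 + 2

Multiply in ℤ_3[x]: (x^5 + x^4 + 2x^3 + x^2 + 2x)·(x^3) = x^8 + x^7 + 2x^6 + x^5 + 2x^4.
Reduce using x^7 ≡ 2x^5 + 2x^4 + 2x^3 + 2x^2 + x + 2 (mod x^7 + x^5 + x^4 + x^3 + x^2 + 2x + 1).
Reduced: x^6 + 2x^5 + x^3 + 2.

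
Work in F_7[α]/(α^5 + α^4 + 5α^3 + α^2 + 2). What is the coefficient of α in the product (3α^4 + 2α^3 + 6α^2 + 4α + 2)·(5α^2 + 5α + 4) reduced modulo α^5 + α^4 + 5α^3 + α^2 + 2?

Multiply in F_7[α]: (3α^4 + 2α^3 + 6α^2 + 4α + 2)·(5α^2 + 5α + 4) = α^6 + 4α^5 + 3α^4 + 2α^3 + 5α^2 + 5α + 1.
Reduce using α^5 ≡ 6α^4 + 2α^3 + 6α^2 + 5 (mod α^5 + α^4 + 5α^3 + α^2 + 2).
Reduced: 2α^4 + 2α^2 + 3α + 2.

3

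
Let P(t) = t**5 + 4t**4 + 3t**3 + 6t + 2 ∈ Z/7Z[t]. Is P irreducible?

Check for roots in Z/7Z: P(0) = 2; P(1) = 2; P(2) = 1; P(3) = 3; P(4) = 5; P(5) = 5; P(6) = 3.
No roots, so no linear factors.
Degree-2 irreducible divisors: test the 21 monic irreducibles of degree 2 over GF(7).
None of them divide P (all give nonzero remainder).
No irreducible factor of degree ≤ 2 exists, so P is irreducible over GF(7).

Yes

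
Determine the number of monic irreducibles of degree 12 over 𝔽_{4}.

By the necklace-counting formula, N_4(12) = (1/12) Σ_{d|12} μ(12/d)·4^d.
Divisors of 12: 1, 2, 3, 4, 6, 12; μ(12/d) for each: 0, 1, 0, -1, -1, 1.
Σ = 4^2 − 4^4 − 4^6 + 4^12 = 16772880.
N = 16772880/12 = 1397740.

1397740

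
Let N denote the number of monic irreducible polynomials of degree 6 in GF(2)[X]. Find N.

By the necklace-counting formula, N_2(6) = (1/6) Σ_{d|6} μ(6/d)·2^d.
Divisors of 6: 1, 2, 3, 6; μ(6/d) for each: 1, -1, -1, 1.
Σ = 2^1 − 2^2 − 2^3 + 2^6 = 54.
N = 54/6 = 9.

9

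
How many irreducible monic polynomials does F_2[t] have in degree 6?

9

The number of monic irreducibles of degree 6 over GF(2) is (1/6)·Σ_{d∣6} μ(6/d) 2^d.
Divisors of 6: 1, 2, 3, 6; μ(6/d) for each: 1, -1, -1, 1.
Σ = 2^1 − 2^2 − 2^3 + 2^6 = 54.
N = 54/6 = 9.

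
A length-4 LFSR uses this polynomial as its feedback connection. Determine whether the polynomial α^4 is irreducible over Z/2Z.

Write f(α) = α^4.
Check for roots in Z/2Z: f(0) = 0 → root; f(1) = 1.
f(0) = 0, so (α) divides f(α); f is reducible.

No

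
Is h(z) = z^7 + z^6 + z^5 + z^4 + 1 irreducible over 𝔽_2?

Check for roots in 𝔽_2: h(0) = 1; h(1) = 1.
No roots, so no linear factors.
Monic irreducibles of degree 2 over GF(2): z^2 + z + 1.
None of them divide h (all give nonzero remainder).
Monic irreducibles of degree 3 over GF(2): z^3 + z + 1, z^3 + z^2 + 1.
None of them divide h (all give nonzero remainder).
No irreducible factor of degree ≤ 3 exists, so h is irreducible over GF(2).

Yes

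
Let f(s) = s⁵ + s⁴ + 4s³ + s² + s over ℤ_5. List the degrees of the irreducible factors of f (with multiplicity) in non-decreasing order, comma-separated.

Roots in ℤ_5: f(0) = 0 → root; f(1) = 3; f(2) = 1; f(3) = 4; f(4) = 1.
Linear factors from roots: (s).
Complete factorization: f(s) = (s)·(s⁴ + s³ + 4s² + s + 1).
Factor degrees with multiplicity: 1 + 4 = 5.

1, 4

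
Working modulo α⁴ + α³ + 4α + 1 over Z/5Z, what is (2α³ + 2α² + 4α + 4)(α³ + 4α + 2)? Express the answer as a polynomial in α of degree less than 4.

Multiply in Z/5Z[α]: (2α³ + 2α² + 4α + 4)·(α³ + 4α + 2) = 2α⁶ + 2α⁵ + 2α⁴ + α³ + 4α + 3.
Reduce using α⁴ ≡ 4α³ + α + 4 (mod α⁴ + α³ + 4α + 1).
Reduced: α³ + 3α² + α + 1.

α^3 + 3α^2 + α + 1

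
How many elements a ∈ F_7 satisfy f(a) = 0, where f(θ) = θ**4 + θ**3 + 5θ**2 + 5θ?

4

Evaluate at each of the 7 elements of F_7:
f(0) = 0 → root; f(1) = 5; f(2) = 5; f(3) = 0 → root; f(4) = 0 → root; f(5) = 4; f(6) = 0 → root.
Roots: {0, 3, 4, 6}.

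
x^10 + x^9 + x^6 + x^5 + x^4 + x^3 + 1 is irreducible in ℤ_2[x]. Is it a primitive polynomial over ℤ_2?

Write f(x) = x^10 + x^9 + x^6 + x^5 + x^4 + x^3 + 1.
|GF(2^10)^×| = 2^10 − 1 = 1023. Prime factorization: 1023 = 3·11·31.
f is primitive ⇔ x has order 1023 in GF(2)[x]/(f), i.e. x^(1023/q) ≠ 1 for each prime q | 1023.
x^(341) mod f = x^9 + x^7 + x^6 + x^4 + x + 1.
x^(93) mod f = x^8 + x^7 + x^6 + x^5 + x^3 + 1.
x^(33) mod f = x^9 + x^8 + x^7 + x^5 + x^4 + x.
None equal 1, so x has full order 1023; f is primitive.

Yes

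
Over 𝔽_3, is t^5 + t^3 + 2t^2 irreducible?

Write g(t) = t^5 + t^3 + 2t^2.
Check for roots in 𝔽_3: g(0) = 0 → root; g(1) = 1; g(2) = 0 → root.
g(0) = 0, so (t) divides g(t); g is reducible.

No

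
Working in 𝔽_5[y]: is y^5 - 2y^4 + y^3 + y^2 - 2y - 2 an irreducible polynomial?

Write m(y) = y^5 - 2y^4 + y^3 + y^2 - 2y - 2.
Check for roots in 𝔽_5: m(0) = 3; m(1) = 2; m(2) = 1; m(3) = 4; m(4) = 2.
No roots, so no linear factors.
Degree-2 irreducible divisors: test the 10 monic irreducibles of degree 2 over GF(5).
None of them divide m (all give nonzero remainder).
No irreducible factor of degree ≤ 2 exists, so m is irreducible over GF(5).

Yes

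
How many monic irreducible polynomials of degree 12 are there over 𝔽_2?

335

Gauss's count: N_{2}(12) = (1/12) Σ_{d|12} μ(12/d)·2^d.
Divisors of 12: 1, 2, 3, 4, 6, 12; μ(12/d) for each: 0, 1, 0, -1, -1, 1.
Σ = 2^2 − 2^4 − 2^6 + 2^12 = 4020.
N = 4020/12 = 335.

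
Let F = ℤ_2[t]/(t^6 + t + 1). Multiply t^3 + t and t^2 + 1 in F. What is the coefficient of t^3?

0

Multiply in ℤ_2[t]: (t^3 + t)·(t^2 + 1) = t^5 + t.
Reduced: t^5 + t.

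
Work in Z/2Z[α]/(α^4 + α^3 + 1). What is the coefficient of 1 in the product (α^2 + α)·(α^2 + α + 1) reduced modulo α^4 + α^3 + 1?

Multiply in Z/2Z[α]: (α^2 + α)·(α^2 + α + 1) = α^4 + α.
Reduce using α^4 ≡ α^3 + 1 (mod α^4 + α^3 + 1).
Reduced: α^3 + α + 1.

1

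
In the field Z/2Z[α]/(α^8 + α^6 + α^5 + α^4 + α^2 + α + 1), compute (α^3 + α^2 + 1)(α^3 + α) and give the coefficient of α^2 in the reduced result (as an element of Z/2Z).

Multiply in Z/2Z[α]: (α^3 + α^2 + 1)·(α^3 + α) = α^6 + α^5 + α^4 + α.
Reduced: α^6 + α^5 + α^4 + α.

0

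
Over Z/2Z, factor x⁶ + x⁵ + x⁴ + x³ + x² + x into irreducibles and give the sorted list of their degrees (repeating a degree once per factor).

1, 1, 2, 2

Write g(x) = x⁶ + x⁵ + x⁴ + x³ + x² + x.
Roots in Z/2Z: g(0) = 0 → root; g(1) = 0 → root.
Linear factors from roots: (x), (x + 1).
Complete factorization: g(x) = (x)·(x + 1)·(x² + x + 1)^2.
Factor degrees with multiplicity: 1 + 1 + 2 + 2 = 6.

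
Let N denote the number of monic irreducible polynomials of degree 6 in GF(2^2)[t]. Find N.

By the necklace-counting formula, N_4(6) = (1/6) Σ_{d|6} μ(6/d)·4^d.
Divisors of 6: 1, 2, 3, 6; μ(6/d) for each: 1, -1, -1, 1.
Σ = 4^1 − 4^2 − 4^3 + 4^6 = 4020.
N = 4020/6 = 670.

670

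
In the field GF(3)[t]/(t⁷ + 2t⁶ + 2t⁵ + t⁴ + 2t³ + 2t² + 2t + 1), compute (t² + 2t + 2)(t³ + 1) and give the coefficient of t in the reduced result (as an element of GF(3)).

Multiply in GF(3)[t]: (t² + 2t + 2)·(t³ + 1) = t⁵ + 2t⁴ + 2t³ + t² + 2t + 2.
Reduced: t⁵ + 2t⁴ + 2t³ + t² + 2t + 2.

2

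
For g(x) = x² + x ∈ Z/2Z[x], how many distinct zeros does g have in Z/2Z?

Evaluate at each of the 2 elements of Z/2Z:
g(0) = 0 → root; g(1) = 0 → root.
Roots: {0, 1}.

2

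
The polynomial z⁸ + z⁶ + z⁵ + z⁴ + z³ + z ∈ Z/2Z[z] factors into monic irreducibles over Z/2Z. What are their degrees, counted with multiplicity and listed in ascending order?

1, 1, 2, 2, 2

Write g(z) = z⁸ + z⁶ + z⁵ + z⁴ + z³ + z.
Roots in Z/2Z: g(0) = 0 → root; g(1) = 0 → root.
Linear factors from roots: (z), (z + 1).
Complete factorization: g(z) = (z)·(z + 1)·(z² + z + 1)^3.
Factor degrees with multiplicity: 1 + 1 + 2 + 2 + 2 = 8.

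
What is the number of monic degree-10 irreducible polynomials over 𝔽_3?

x^(3^10) − x is the product of all monic irreducibles of degree dividing 10; Möbius inversion gives N = (1/10) Σ μ(10/d)·3^d.
Divisors of 10: 1, 2, 5, 10; μ(10/d) for each: 1, -1, -1, 1.
Σ = 3^1 − 3^2 − 3^5 + 3^10 = 58800.
N = 58800/10 = 5880.

5880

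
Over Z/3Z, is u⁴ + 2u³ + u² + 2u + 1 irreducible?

Yes

Write m(u) = u⁴ + 2u³ + u² + 2u + 1.
Check for roots in Z/3Z: m(0) = 1; m(1) = 1; m(2) = 2.
No roots, so no linear factors.
Monic irreducibles of degree 2 over GF(3): u² + 1, u² + u + 2, u² + 2u + 2.
None of them divide m (all give nonzero remainder).
No irreducible factor of degree ≤ 2 exists, so m is irreducible over GF(3).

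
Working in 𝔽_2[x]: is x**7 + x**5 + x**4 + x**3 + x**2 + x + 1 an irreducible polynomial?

Write g(x) = x**7 + x**5 + x**4 + x**3 + x**2 + x + 1.
Check for roots in 𝔽_2: g(0) = 1; g(1) = 1.
No roots, so no linear factors.
Monic irreducibles of degree 2 over GF(2): x**2 + x + 1.
None of them divide g (all give nonzero remainder).
Monic irreducibles of degree 3 over GF(2): x**3 + x + 1, x**3 + x**2 + 1.
None of them divide g (all give nonzero remainder).
No irreducible factor of degree ≤ 3 exists, so g is irreducible over GF(2).

Yes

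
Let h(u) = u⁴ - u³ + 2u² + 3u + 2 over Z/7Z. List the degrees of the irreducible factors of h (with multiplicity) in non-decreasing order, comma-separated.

1, 1, 1, 1

Linear factors from roots: (u - 1), (u + 3), (u + 2).
Complete factorization: h(u) = (u + 3)·(u - 1)·(u + 2)^2.
Factor degrees with multiplicity: 1 + 1 + 1 + 1 = 4.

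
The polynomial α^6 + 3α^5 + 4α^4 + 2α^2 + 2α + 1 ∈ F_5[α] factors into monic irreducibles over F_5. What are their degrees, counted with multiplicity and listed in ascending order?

3, 3

Write g(α) = α^6 + 3α^5 + 4α^4 + 2α^2 + 2α + 1.
Roots in F_5: g(0) = 1; g(1) = 3; g(2) = 2; g(3) = 2; g(4) = 3.
Complete factorization: g(α) = (α^3 + 4α^2 + 4)·(α^3 + 4α^2 + 3α + 4).
Factor degrees with multiplicity: 3 + 3 = 6.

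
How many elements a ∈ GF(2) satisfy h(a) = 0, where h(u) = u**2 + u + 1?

0

Evaluate at each of the 2 elements of GF(2):
h(0) = 1; h(1) = 1.
No element is a root.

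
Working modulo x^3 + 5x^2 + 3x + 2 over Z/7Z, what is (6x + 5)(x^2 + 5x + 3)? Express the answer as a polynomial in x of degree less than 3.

5x^2 + 4x + 3

Multiply in Z/7Z[x]: (6x + 5)·(x^2 + 5x + 3) = 6x^3 + x + 1.
Reduce using x^3 ≡ 2x^2 + 4x + 5 (mod x^3 + 5x^2 + 3x + 2).
Reduced: 5x^2 + 4x + 3.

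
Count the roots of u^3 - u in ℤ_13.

3

Write h(u) = u^3 - u.
Evaluate at each of the 13 elements of ℤ_13:
h(0) = 0 → root; h(1) = 0 → root; h(2) = 6; h(3) = 11; h(4) = 8; h(5) = 3; h(6) = 2; h(7) = 11; h(8) = 10; h(9) = 5; h(10) = 2; h(11) = 7; h(12) = 0 → root.
Roots: {0, 1, 12}.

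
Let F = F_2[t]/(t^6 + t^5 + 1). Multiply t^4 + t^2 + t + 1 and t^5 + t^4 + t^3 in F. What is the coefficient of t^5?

Multiply in F_2[t]: (t^4 + t^2 + t + 1)·(t^5 + t^4 + t^3) = t^9 + t^8 + t^5 + t^3.
Reduce using t^6 ≡ t^5 + 1 (mod t^6 + t^5 + 1).
Reduced: t^5.

1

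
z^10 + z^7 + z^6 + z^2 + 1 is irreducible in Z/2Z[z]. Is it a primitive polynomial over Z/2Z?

Write f(z) = z^10 + z^7 + z^6 + z^2 + 1.
|GF(2^10)^×| = 2^10 − 1 = 1023. Prime factorization: 1023 = 3·11·31.
f is primitive ⇔ z has order 1023 in GF(2)[z]/(f), i.e. z^(1023/q) ≠ 1 for each prime q | 1023.
z^(341) mod f = z^9 + z^5.
z^(93) mod f = z^9 + z^7 + z^6 + z^2 + 1.
z^(33) mod f = z^8 + z^5 + z^4 + z^2 + z.
None equal 1, so z has full order 1023; f is primitive.

Yes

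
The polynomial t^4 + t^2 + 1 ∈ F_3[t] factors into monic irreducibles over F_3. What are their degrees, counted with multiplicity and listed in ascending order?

Write h(t) = t^4 + t^2 + 1.
Roots in F_3: h(0) = 1; h(1) = 0 → root; h(2) = 0 → root.
Linear factors from roots: (t + 2), (t + 1).
Complete factorization: h(t) = (t + 1)^2·(t + 2)^2.
Factor degrees with multiplicity: 1 + 1 + 1 + 1 = 4.

1, 1, 1, 1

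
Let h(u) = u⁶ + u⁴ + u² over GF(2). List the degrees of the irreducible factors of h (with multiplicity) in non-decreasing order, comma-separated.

Roots in GF(2): h(0) = 0 → root; h(1) = 1.
Linear factors from roots: (u).
Complete factorization: h(u) = (u)^2·(u² + u + 1)^2.
Factor degrees with multiplicity: 1 + 1 + 2 + 2 = 6.

1, 1, 2, 2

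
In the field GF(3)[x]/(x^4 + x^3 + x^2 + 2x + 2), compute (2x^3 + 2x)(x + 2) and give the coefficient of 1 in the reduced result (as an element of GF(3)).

Multiply in GF(3)[x]: (2x^3 + 2x)·(x + 2) = 2x^4 + x^3 + 2x^2 + x.
Reduce using x^4 ≡ 2x^3 + 2x^2 + x + 1 (mod x^4 + x^3 + x^2 + 2x + 2).
Reduced: 2x^3 + 2.

2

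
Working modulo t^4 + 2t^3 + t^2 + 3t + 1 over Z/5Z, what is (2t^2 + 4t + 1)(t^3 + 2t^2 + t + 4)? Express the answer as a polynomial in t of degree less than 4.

t^3 + 4t^2 + 3t

Multiply in Z/5Z[t]: (2t^2 + 4t + 1)·(t^3 + 2t^2 + t + 4) = 2t^5 + 3t^4 + t^3 + 4t^2 + 2t + 4.
Reduce using t^4 ≡ 3t^3 + 4t^2 + 2t + 4 (mod t^4 + 2t^3 + t^2 + 3t + 1).
Reduced: t^3 + 4t^2 + 3t.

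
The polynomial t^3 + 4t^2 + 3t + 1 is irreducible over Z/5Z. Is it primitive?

Write f(t) = t^3 + 4t^2 + 3t + 1.
|GF(5^3)^×| = 5^3 − 1 = 124. Prime factorization: 124 = 2^2·31.
f is primitive ⇔ t has order 124 in GF(5)[t]/(f), i.e. t^(124/q) ≠ 1 for each prime q | 124.
t^(62) mod f = 1
t^(4) mod f = 3t^2 + t + 4.
Since t^(62) = 1, the order of t divides 62 < 124; not primitive.

No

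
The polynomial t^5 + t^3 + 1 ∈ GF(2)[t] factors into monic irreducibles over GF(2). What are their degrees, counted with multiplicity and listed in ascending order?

5

Write h(t) = t^5 + t^3 + 1.
Roots in GF(2): h(0) = 1; h(1) = 1.
Complete factorization: h(t) = (t^5 + t^3 + 1).
Factor degrees with multiplicity: 5 = 5.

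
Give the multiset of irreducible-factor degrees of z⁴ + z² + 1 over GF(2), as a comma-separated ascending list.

Write h(z) = z⁴ + z² + 1.
Roots in GF(2): h(0) = 1; h(1) = 1.
Complete factorization: h(z) = (z² + z + 1)^2.
Factor degrees with multiplicity: 2 + 2 = 4.

2, 2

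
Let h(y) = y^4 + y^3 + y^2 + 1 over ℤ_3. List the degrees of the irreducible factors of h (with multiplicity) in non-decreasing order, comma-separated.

Roots in ℤ_3: h(0) = 1; h(1) = 1; h(2) = 2.
Complete factorization: h(y) = (y^4 + y^3 + y^2 + 1).
Factor degrees with multiplicity: 4 = 4.

4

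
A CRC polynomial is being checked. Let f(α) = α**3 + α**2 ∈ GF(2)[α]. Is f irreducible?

Check for roots in GF(2): f(0) = 0 → root; f(1) = 0 → root.
f(0) = 0, so (α) divides f(α); f is reducible.

No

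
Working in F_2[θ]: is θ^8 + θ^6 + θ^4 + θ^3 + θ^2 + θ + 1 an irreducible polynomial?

Yes

Write f(θ) = θ^8 + θ^6 + θ^4 + θ^3 + θ^2 + θ + 1.
Check for roots in F_2: f(0) = 1; f(1) = 1.
No roots, so no linear factors.
Monic irreducibles of degree 2 over GF(2): θ^2 + θ + 1.
None of them divide f (all give nonzero remainder).
Monic irreducibles of degree 3 over GF(2): θ^3 + θ + 1, θ^3 + θ^2 + 1.
None of them divide f (all give nonzero remainder).
Monic irreducibles of degree 4 over GF(2): θ^4 + θ + 1, θ^4 + θ^3 + 1, θ^4 + θ^3 + θ^2 + θ + 1.
None of them divide f (all give nonzero remainder).
No irreducible factor of degree ≤ 4 exists, so f is irreducible over GF(2).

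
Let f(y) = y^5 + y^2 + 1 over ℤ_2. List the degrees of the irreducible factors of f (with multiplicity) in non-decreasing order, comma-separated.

5

Roots in ℤ_2: f(0) = 1; f(1) = 1.
Complete factorization: f(y) = (y^5 + y^2 + 1).
Factor degrees with multiplicity: 5 = 5.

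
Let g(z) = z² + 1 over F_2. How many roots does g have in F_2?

1

Evaluate at each of the 2 elements of F_2:
g(0) = 1; g(1) = 0 → root.
Roots: {1}.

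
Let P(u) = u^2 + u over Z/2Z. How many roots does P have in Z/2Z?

Evaluate at each of the 2 elements of Z/2Z:
P(0) = 0 → root; P(1) = 0 → root.
Roots: {0, 1}.

2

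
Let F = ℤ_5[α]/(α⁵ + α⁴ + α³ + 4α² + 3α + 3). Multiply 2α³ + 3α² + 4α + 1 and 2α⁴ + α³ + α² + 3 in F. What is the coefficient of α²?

1

Multiply in ℤ_5[α]: (2α³ + 3α² + 4α + 1)·(2α⁴ + α³ + α² + 3) = 4α⁷ + 3α⁶ + 3α⁵ + 4α⁴ + α³ + 2α + 3.
Reduce using α⁵ ≡ 4α⁴ + 4α³ + α² + 2α + 2 (mod α⁵ + α⁴ + α³ + 4α² + 3α + 3).
Reduced: 4α⁴ + 3α³ + α² + 3.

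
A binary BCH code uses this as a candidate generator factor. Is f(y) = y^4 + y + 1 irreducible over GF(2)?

Yes

Check for roots in GF(2): f(0) = 1; f(1) = 1.
No roots, so no linear factors.
Monic irreducibles of degree 2 over GF(2): y^2 + y + 1.
None of them divide f (all give nonzero remainder).
No irreducible factor of degree ≤ 2 exists, so f is irreducible over GF(2).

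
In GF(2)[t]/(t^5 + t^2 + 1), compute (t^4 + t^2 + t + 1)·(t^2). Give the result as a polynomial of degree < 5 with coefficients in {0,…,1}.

Multiply in GF(2)[t]: (t^4 + t^2 + t + 1)·(t^2) = t^6 + t^4 + t^3 + t^2.
Reduce using t^5 ≡ t^2 + 1 (mod t^5 + t^2 + 1).
Reduced: t^4 + t^2 + t.

t^4 + t^2 + t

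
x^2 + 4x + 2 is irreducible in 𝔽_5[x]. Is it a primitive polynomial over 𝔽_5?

Write f(x) = x^2 + 4x + 2.
|GF(5^2)^×| = 5^2 − 1 = 24. Prime factorization: 24 = 2^3·3.
f is primitive ⇔ x has order 24 in GF(5)[x]/(f), i.e. x^(24/q) ≠ 1 for each prime q | 24.
x^(12) mod f = 4.
x^(8) mod f = 2x + 1.
None equal 1, so x has full order 24; f is primitive.

Yes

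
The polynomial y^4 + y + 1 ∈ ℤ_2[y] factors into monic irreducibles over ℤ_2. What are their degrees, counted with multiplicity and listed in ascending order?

4

Write f(y) = y^4 + y + 1.
Roots in ℤ_2: f(0) = 1; f(1) = 1.
Complete factorization: f(y) = (y^4 + y + 1).
Factor degrees with multiplicity: 4 = 4.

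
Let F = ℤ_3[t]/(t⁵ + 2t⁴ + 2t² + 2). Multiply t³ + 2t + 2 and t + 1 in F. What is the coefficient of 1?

Multiply in ℤ_3[t]: (t³ + 2t + 2)·(t + 1) = t⁴ + t³ + 2t² + t + 2.
Reduced: t⁴ + t³ + 2t² + t + 2.

2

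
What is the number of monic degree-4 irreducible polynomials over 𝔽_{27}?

By the necklace-counting formula, N_27(4) = (1/4) Σ_{d|4} μ(4/d)·27^d.
Divisors of 4: 1, 2, 4; μ(4/d) for each: 0, -1, 1.
Σ = − 27^2 + 27^4 = 530712.
N = 530712/4 = 132678.

132678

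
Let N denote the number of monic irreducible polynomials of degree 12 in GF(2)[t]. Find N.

335

By the necklace-counting formula, N_2(12) = (1/12) Σ_{d|12} μ(12/d)·2^d.
Divisors of 12: 1, 2, 3, 4, 6, 12; μ(12/d) for each: 0, 1, 0, -1, -1, 1.
Σ = 2^2 − 2^4 − 2^6 + 2^12 = 4020.
N = 4020/12 = 335.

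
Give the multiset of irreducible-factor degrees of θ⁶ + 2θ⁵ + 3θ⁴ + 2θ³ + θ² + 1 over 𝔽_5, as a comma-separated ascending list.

1, 2, 3

Write f(θ) = θ⁶ + 2θ⁵ + 3θ⁴ + 2θ³ + θ² + 1.
Roots in 𝔽_5: f(0) = 1; f(1) = 0 → root; f(2) = 2; f(3) = 2; f(4) = 2.
Linear factors from roots: (θ + 4).
Complete factorization: f(θ) = (θ + 4)·(θ² + 2θ + 3)·(θ³ + θ² + θ + 3).
Factor degrees with multiplicity: 1 + 2 + 3 = 6.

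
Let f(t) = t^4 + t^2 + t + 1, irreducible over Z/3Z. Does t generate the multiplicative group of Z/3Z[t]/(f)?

No

|GF(3^4)^×| = 3^4 − 1 = 80. Prime factorization: 80 = 2^4·5.
f is primitive ⇔ t has order 80 in GF(3)[t]/(f), i.e. t^(80/q) ≠ 1 for each prime q | 80.
t^(40) mod f = 1
t^(16) mod f = t^3 + 2.
Since t^(40) = 1, the order of t divides 40 < 80; not primitive.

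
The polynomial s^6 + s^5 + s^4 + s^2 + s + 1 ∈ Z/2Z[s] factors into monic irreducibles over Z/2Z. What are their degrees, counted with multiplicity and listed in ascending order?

1, 1, 1, 1, 2

Write f(s) = s^6 + s^5 + s^4 + s^2 + s + 1.
Roots in Z/2Z: f(0) = 1; f(1) = 0 → root.
Linear factors from roots: (s + 1).
Complete factorization: f(s) = (s + 1)^4·(s^2 + s + 1).
Factor degrees with multiplicity: 1 + 1 + 1 + 1 + 2 = 6.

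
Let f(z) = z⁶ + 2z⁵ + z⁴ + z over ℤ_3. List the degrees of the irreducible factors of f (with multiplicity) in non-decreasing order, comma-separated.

Roots in ℤ_3: f(0) = 0 → root; f(1) = 2; f(2) = 2.
Linear factors from roots: (z).
Complete factorization: f(z) = (z)·(z² + 1)·(z³ + 2z² + 1).
Factor degrees with multiplicity: 1 + 2 + 3 = 6.

1, 2, 3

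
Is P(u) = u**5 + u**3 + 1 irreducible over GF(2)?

Yes

Check for roots in GF(2): P(0) = 1; P(1) = 1.
No roots, so no linear factors.
Monic irreducibles of degree 2 over GF(2): u**2 + u + 1.
None of them divide P (all give nonzero remainder).
No irreducible factor of degree ≤ 2 exists, so P is irreducible over GF(2).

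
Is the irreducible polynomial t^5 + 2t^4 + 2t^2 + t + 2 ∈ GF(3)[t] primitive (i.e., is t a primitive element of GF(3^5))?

Write f(t) = t^5 + 2t^4 + 2t^2 + t + 2.
|GF(3^5)^×| = 3^5 − 1 = 242. Prime factorization: 242 = 2·11^2.
f is primitive ⇔ t has order 242 in GF(3)[t]/(f), i.e. t^(242/q) ≠ 1 for each prime q | 242.
t^(121) mod f = 1
t^(22) mod f = t^4 + 2t^3 + 2t^2 + t + 1.
Since t^(121) = 1, the order of t divides 121 < 242; not primitive.

No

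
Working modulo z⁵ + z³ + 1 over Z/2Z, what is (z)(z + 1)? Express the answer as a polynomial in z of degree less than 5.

z^2 + z

Multiply in Z/2Z[z]: (z)·(z + 1) = z² + z.
Reduced: z² + z.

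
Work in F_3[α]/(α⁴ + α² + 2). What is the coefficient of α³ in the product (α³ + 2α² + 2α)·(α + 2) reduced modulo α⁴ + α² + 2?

Multiply in F_3[α]: (α³ + 2α² + 2α)·(α + 2) = α⁴ + α³ + α.
Reduce using α⁴ ≡ 2α² + 1 (mod α⁴ + α² + 2).
Reduced: α³ + 2α² + α + 1.

1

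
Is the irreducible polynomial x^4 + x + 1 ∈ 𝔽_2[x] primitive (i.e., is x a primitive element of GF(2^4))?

Write f(x) = x^4 + x + 1.
|GF(2^4)^×| = 2^4 − 1 = 15. Prime factorization: 15 = 3·5.
f is primitive ⇔ x has order 15 in GF(2)[x]/(f), i.e. x^(15/q) ≠ 1 for each prime q | 15.
x^(5) mod f = x^2 + x.
x^(3) mod f = x^3.
None equal 1, so x has full order 15; f is primitive.

Yes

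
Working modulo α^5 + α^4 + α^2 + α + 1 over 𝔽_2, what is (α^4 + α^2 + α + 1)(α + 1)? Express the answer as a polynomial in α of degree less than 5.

Multiply in 𝔽_2[α]: (α^4 + α^2 + α + 1)·(α + 1) = α^5 + α^4 + α^3 + 1.
Reduce using α^5 ≡ α^4 + α^2 + α + 1 (mod α^5 + α^4 + α^2 + α + 1).
Reduced: α^3 + α^2 + α.

α^3 + α^2 + α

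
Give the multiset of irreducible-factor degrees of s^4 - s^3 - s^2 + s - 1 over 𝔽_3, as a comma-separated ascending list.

4

Write h(s) = s^4 - s^3 - s^2 + s - 1.
Roots in 𝔽_3: h(0) = 2; h(1) = 2; h(2) = 2.
Complete factorization: h(s) = (s^4 - s^3 - s^2 + s - 1).
Factor degrees with multiplicity: 4 = 4.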